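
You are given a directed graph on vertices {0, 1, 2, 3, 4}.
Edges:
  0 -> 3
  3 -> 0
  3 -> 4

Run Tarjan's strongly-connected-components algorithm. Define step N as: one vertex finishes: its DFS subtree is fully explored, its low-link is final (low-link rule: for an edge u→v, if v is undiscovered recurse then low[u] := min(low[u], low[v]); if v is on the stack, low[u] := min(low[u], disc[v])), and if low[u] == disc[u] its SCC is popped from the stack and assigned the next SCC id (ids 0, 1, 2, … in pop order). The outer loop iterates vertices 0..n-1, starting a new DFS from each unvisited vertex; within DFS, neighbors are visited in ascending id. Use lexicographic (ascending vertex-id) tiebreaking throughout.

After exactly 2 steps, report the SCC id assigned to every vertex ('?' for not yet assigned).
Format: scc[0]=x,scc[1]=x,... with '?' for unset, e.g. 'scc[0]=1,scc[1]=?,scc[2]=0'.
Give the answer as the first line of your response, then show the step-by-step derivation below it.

scc[0]=?,scc[1]=?,scc[2]=?,scc[3]=?,scc[4]=0

step 1: low=(low[0]=0,low[1]=?,low[2]=?,low[3]=0,low[4]=2); scc=(scc[0]=?,scc[1]=?,scc[2]=?,scc[3]=?,scc[4]=0)
step 2: low=(low[0]=0,low[1]=?,low[2]=?,low[3]=0,low[4]=2); scc=(scc[0]=?,scc[1]=?,scc[2]=?,scc[3]=?,scc[4]=0)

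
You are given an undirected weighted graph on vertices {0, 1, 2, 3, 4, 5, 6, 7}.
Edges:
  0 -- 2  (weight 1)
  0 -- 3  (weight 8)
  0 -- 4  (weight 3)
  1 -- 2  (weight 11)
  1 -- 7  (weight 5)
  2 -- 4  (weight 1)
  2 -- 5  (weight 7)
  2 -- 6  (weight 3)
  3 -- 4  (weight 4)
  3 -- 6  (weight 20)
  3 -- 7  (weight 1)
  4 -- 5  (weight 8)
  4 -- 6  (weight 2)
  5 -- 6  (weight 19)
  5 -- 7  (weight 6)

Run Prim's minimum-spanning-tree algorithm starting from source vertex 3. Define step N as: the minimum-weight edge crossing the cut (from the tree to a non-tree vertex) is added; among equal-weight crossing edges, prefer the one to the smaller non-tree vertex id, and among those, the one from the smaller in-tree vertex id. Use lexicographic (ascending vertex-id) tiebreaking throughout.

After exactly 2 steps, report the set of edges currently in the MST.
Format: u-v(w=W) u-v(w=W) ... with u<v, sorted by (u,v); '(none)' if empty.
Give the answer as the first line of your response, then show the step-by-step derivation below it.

3-4(w=4) 3-7(w=1)

step 1: add edge 3-7 (w=1); MST = {3-7(w=1)}
step 2: add edge 3-4 (w=4); MST = {3-4(w=4) 3-7(w=1)}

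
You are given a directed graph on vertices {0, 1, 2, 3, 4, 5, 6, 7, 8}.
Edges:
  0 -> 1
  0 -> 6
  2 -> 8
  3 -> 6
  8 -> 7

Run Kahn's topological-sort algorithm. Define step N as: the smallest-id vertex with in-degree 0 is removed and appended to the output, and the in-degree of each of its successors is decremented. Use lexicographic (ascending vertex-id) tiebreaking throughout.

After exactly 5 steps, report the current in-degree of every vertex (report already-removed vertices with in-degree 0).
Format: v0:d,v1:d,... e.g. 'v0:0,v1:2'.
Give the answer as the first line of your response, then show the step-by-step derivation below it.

v0:0,v1:0,v2:0,v3:0,v4:0,v5:0,v6:0,v7:1,v8:0

step 1: output 0; order=[0]; indeg=(0,0,0,0,0,0,1,1,1)
step 2: output 1; order=[0,1]; indeg=(0,0,0,0,0,0,1,1,1)
step 3: output 2; order=[0,1,2]; indeg=(0,0,0,0,0,0,1,1,0)
step 4: output 3; order=[0,1,2,3]; indeg=(0,0,0,0,0,0,0,1,0)
step 5: output 4; order=[0,1,2,3,4]; indeg=(0,0,0,0,0,0,0,1,0)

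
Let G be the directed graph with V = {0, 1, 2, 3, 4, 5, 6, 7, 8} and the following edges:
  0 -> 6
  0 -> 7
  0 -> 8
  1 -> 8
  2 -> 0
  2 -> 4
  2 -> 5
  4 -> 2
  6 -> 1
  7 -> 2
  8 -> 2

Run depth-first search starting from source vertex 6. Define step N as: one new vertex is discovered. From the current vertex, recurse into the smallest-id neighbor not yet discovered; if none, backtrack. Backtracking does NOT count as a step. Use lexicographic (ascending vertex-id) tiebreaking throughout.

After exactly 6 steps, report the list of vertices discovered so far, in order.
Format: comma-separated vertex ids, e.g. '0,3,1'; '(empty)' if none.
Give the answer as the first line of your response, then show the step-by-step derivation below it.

6,1,8,2,0,7

step 1: discover 6; path=6; order=6
step 2: discover 1; path=6>1; order=6,1
step 3: discover 8; path=6>1>8; order=6,1,8
step 4: discover 2; path=6>1>8>2; order=6,1,8,2
step 5: discover 0; path=6>1>8>2>0; order=6,1,8,2,0
step 6: discover 7; path=6>1>8>2>0>7; order=6,1,8,2,0,7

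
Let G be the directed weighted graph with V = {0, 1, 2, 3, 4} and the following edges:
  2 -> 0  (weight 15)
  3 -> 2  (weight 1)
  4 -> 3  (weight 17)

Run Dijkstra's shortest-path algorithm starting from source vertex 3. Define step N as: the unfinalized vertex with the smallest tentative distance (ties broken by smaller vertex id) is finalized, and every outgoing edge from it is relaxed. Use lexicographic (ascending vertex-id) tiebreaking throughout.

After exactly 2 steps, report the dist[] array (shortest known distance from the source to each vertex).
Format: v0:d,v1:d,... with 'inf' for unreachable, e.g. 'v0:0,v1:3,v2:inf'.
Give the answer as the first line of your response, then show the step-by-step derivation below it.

v0:16,v1:inf,v2:1,v3:0,v4:inf

step 1: dist = v0:inf,v1:inf,v2:1,v3:0,v4:inf
step 2: dist = v0:16,v1:inf,v2:1,v3:0,v4:inf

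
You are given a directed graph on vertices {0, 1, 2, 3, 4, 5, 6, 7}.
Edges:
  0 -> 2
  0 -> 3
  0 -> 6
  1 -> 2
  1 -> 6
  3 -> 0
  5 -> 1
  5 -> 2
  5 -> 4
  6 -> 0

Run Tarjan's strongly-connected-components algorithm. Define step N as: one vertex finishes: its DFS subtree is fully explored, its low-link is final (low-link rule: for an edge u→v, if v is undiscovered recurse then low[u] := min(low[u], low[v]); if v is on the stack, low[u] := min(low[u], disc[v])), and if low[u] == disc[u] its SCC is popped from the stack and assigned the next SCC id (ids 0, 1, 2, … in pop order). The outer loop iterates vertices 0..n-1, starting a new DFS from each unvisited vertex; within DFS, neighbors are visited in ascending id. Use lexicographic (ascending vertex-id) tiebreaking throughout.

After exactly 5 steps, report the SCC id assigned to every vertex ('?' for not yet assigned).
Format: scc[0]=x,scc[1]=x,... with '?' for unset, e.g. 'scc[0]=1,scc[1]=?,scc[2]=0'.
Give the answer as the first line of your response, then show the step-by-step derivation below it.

scc[0]=1,scc[1]=2,scc[2]=0,scc[3]=1,scc[4]=?,scc[5]=?,scc[6]=1,scc[7]=?

step 1: low=(low[0]=0,low[1]=?,low[2]=1,low[3]=?,low[4]=?,low[5]=?,low[6]=?,low[7]=?); scc=(scc[0]=?,scc[1]=?,scc[2]=0,scc[3]=?,scc[4]=?,scc[5]=?,scc[6]=?,scc[7]=?)
step 2: low=(low[0]=0,low[1]=?,low[2]=1,low[3]=0,low[4]=?,low[5]=?,low[6]=?,low[7]=?); scc=(scc[0]=?,scc[1]=?,scc[2]=0,scc[3]=?,scc[4]=?,scc[5]=?,scc[6]=?,scc[7]=?)
step 3: low=(low[0]=0,low[1]=?,low[2]=1,low[3]=0,low[4]=?,low[5]=?,low[6]=0,low[7]=?); scc=(scc[0]=?,scc[1]=?,scc[2]=0,scc[3]=?,scc[4]=?,scc[5]=?,scc[6]=?,scc[7]=?)
step 4: low=(low[0]=0,low[1]=?,low[2]=1,low[3]=0,low[4]=?,low[5]=?,low[6]=0,low[7]=?); scc=(scc[0]=1,scc[1]=?,scc[2]=0,scc[3]=1,scc[4]=?,scc[5]=?,scc[6]=1,scc[7]=?)
step 5: low=(low[0]=0,low[1]=4,low[2]=1,low[3]=0,low[4]=?,low[5]=?,low[6]=0,low[7]=?); scc=(scc[0]=1,scc[1]=2,scc[2]=0,scc[3]=1,scc[4]=?,scc[5]=?,scc[6]=1,scc[7]=?)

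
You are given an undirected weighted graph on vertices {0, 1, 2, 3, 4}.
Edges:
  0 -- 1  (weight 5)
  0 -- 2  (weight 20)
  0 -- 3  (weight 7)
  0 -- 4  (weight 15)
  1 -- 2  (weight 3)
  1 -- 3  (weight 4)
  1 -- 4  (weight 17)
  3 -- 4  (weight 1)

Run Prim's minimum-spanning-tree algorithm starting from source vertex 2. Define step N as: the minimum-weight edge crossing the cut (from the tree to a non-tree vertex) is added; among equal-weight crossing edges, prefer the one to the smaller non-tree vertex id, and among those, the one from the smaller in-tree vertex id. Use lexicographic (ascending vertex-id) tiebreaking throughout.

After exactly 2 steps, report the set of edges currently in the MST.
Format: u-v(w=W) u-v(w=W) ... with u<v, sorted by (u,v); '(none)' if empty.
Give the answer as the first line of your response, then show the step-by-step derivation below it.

1-2(w=3) 1-3(w=4)

step 1: add edge 1-2 (w=3); MST = {1-2(w=3)}
step 2: add edge 1-3 (w=4); MST = {1-2(w=3) 1-3(w=4)}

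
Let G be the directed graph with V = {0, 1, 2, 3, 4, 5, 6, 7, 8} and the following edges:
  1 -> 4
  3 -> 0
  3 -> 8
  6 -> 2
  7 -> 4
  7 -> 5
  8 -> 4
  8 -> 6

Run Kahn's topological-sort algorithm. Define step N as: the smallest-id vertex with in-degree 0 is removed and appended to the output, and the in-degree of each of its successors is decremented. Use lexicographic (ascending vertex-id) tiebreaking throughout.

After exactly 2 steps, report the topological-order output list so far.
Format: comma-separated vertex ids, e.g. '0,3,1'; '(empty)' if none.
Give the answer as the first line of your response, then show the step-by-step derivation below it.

1,3

step 1: output 1; order=[1]; indeg=(1,0,1,0,2,1,1,0,1)
step 2: output 3; order=[1,3]; indeg=(0,0,1,0,2,1,1,0,0)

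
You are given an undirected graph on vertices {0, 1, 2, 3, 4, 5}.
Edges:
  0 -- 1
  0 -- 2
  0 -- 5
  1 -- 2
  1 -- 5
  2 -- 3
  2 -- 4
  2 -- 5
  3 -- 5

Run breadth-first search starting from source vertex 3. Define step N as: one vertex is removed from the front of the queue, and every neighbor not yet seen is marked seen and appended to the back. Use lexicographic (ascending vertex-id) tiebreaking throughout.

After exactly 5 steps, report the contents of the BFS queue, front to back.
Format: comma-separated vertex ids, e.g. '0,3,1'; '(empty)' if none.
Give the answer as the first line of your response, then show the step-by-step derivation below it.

4

step 1: dequeue 3; queue=[2,5]; order=3
step 2: dequeue 2; queue=[5,0,1,4]; order=3,2
step 3: dequeue 5; queue=[0,1,4]; order=3,2,5
step 4: dequeue 0; queue=[1,4]; order=3,2,5,0
step 5: dequeue 1; queue=[4]; order=3,2,5,0,1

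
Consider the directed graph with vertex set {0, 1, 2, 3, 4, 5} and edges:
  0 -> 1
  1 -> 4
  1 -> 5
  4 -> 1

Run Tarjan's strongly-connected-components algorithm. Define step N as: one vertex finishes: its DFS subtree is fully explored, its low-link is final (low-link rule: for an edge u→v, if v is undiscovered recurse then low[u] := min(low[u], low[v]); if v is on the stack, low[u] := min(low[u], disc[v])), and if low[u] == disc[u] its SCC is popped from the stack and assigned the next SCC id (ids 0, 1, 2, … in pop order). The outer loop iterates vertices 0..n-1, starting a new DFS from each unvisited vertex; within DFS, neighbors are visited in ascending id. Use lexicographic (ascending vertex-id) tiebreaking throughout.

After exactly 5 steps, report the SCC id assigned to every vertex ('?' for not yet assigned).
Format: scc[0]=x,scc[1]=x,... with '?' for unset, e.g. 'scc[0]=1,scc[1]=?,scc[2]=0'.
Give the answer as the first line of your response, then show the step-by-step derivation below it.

scc[0]=2,scc[1]=1,scc[2]=3,scc[3]=?,scc[4]=1,scc[5]=0

step 1: low=(low[0]=0,low[1]=1,low[2]=?,low[3]=?,low[4]=1,low[5]=?); scc=(scc[0]=?,scc[1]=?,scc[2]=?,scc[3]=?,scc[4]=?,scc[5]=?)
step 2: low=(low[0]=0,low[1]=1,low[2]=?,low[3]=?,low[4]=1,low[5]=3); scc=(scc[0]=?,scc[1]=?,scc[2]=?,scc[3]=?,scc[4]=?,scc[5]=0)
step 3: low=(low[0]=0,low[1]=1,low[2]=?,low[3]=?,low[4]=1,low[5]=3); scc=(scc[0]=?,scc[1]=1,scc[2]=?,scc[3]=?,scc[4]=1,scc[5]=0)
step 4: low=(low[0]=0,low[1]=1,low[2]=?,low[3]=?,low[4]=1,low[5]=3); scc=(scc[0]=2,scc[1]=1,scc[2]=?,scc[3]=?,scc[4]=1,scc[5]=0)
step 5: low=(low[0]=0,low[1]=1,low[2]=4,low[3]=?,low[4]=1,low[5]=3); scc=(scc[0]=2,scc[1]=1,scc[2]=3,scc[3]=?,scc[4]=1,scc[5]=0)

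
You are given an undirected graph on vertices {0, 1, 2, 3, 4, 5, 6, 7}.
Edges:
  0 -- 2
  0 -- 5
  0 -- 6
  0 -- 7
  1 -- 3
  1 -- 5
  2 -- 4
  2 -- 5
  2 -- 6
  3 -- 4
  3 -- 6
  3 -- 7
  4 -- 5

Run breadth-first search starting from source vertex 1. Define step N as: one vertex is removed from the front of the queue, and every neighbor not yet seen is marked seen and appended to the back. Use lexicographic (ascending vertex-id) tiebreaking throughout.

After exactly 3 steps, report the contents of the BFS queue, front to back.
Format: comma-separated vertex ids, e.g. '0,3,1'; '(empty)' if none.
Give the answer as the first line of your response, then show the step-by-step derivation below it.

4,6,7,0,2

step 1: dequeue 1; queue=[3,5]; order=1
step 2: dequeue 3; queue=[5,4,6,7]; order=1,3
step 3: dequeue 5; queue=[4,6,7,0,2]; order=1,3,5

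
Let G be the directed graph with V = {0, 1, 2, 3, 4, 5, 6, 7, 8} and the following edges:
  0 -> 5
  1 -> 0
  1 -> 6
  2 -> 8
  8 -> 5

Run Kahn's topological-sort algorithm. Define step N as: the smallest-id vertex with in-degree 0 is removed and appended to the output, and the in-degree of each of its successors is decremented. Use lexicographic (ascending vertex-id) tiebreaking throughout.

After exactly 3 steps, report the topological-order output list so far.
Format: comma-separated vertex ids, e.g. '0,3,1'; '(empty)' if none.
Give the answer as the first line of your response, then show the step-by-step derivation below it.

1,0,2

step 1: output 1; order=[1]; indeg=(0,0,0,0,0,2,0,0,1)
step 2: output 0; order=[1,0]; indeg=(0,0,0,0,0,1,0,0,1)
step 3: output 2; order=[1,0,2]; indeg=(0,0,0,0,0,1,0,0,0)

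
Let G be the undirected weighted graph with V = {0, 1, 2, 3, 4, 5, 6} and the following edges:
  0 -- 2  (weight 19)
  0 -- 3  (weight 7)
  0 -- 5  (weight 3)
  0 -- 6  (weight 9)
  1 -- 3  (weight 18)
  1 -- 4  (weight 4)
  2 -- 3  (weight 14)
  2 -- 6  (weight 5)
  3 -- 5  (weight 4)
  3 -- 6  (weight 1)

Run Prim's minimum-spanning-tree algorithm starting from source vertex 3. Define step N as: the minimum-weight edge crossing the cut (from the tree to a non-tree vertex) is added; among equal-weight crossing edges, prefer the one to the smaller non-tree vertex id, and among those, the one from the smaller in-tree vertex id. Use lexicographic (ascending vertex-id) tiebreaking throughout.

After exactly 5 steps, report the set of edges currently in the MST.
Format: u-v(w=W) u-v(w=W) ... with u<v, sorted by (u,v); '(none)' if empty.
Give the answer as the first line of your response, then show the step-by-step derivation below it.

0-5(w=3) 1-3(w=18) 2-6(w=5) 3-5(w=4) 3-6(w=1)

step 1: add edge 3-6 (w=1); MST = {3-6(w=1)}
step 2: add edge 3-5 (w=4); MST = {3-5(w=4) 3-6(w=1)}
step 3: add edge 0-5 (w=3); MST = {0-5(w=3) 3-5(w=4) 3-6(w=1)}
step 4: add edge 2-6 (w=5); MST = {0-5(w=3) 2-6(w=5) 3-5(w=4) 3-6(w=1)}
step 5: add edge 1-3 (w=18); MST = {0-5(w=3) 1-3(w=18) 2-6(w=5) 3-5(w=4) 3-6(w=1)}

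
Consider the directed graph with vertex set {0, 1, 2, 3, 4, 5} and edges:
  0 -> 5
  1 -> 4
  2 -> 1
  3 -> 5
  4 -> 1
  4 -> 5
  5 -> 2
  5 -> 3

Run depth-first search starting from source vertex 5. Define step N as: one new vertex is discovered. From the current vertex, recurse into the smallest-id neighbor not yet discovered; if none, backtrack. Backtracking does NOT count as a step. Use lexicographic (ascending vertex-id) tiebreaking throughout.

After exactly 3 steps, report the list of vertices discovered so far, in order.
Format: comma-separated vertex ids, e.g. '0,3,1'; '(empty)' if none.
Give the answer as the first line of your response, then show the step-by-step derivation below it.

5,2,1

step 1: discover 5; path=5; order=5
step 2: discover 2; path=5>2; order=5,2
step 3: discover 1; path=5>2>1; order=5,2,1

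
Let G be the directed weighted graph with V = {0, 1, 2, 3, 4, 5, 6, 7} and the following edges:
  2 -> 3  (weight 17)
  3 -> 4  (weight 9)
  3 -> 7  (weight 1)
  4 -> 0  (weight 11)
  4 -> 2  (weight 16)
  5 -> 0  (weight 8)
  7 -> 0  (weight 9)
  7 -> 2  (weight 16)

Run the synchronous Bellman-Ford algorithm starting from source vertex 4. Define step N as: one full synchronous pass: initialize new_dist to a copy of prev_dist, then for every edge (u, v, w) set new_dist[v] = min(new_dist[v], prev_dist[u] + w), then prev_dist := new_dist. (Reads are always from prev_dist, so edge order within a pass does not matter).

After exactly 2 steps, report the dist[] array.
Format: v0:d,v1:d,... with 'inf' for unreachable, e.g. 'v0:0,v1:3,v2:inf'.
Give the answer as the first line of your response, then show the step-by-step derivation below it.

v0:11,v1:inf,v2:16,v3:33,v4:0,v5:inf,v6:inf,v7:inf

step 1: dist = v0:11,v1:inf,v2:16,v3:inf,v4:0,v5:inf,v6:inf,v7:inf
step 2: dist = v0:11,v1:inf,v2:16,v3:33,v4:0,v5:inf,v6:inf,v7:inf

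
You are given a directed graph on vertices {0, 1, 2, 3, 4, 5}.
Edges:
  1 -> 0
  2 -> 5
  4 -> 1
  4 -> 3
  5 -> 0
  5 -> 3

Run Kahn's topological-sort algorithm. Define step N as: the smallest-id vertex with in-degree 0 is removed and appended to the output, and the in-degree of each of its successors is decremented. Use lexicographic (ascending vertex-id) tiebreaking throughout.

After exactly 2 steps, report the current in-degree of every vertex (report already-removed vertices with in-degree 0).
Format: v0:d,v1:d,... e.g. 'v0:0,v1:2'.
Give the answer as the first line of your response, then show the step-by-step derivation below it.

v0:2,v1:0,v2:0,v3:1,v4:0,v5:0

step 1: output 2; order=[2]; indeg=(2,1,0,2,0,0)
step 2: output 4; order=[2,4]; indeg=(2,0,0,1,0,0)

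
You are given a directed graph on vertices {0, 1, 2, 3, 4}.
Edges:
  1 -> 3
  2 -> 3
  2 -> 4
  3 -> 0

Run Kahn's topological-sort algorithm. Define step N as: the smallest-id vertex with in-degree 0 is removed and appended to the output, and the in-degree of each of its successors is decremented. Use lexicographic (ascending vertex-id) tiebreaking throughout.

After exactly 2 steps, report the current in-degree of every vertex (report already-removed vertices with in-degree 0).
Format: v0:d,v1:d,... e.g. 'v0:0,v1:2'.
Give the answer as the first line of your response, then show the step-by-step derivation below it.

v0:1,v1:0,v2:0,v3:0,v4:0

step 1: output 1; order=[1]; indeg=(1,0,0,1,1)
step 2: output 2; order=[1,2]; indeg=(1,0,0,0,0)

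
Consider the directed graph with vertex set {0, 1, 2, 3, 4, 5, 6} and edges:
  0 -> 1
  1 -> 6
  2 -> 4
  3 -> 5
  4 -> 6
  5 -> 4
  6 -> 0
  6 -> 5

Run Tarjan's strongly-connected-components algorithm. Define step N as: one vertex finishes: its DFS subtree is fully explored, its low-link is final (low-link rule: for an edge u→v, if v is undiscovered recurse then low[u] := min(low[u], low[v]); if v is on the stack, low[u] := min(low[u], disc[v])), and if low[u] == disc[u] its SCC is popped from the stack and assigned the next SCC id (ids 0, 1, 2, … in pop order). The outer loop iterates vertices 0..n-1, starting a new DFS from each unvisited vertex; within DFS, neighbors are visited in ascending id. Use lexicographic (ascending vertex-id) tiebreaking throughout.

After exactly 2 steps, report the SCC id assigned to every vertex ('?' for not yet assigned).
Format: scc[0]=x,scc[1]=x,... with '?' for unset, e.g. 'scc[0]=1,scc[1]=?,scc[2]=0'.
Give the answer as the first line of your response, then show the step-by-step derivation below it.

scc[0]=?,scc[1]=?,scc[2]=?,scc[3]=?,scc[4]=?,scc[5]=?,scc[6]=?

step 1: low=(low[0]=0,low[1]=1,low[2]=?,low[3]=?,low[4]=2,low[5]=3,low[6]=0); scc=(scc[0]=?,scc[1]=?,scc[2]=?,scc[3]=?,scc[4]=?,scc[5]=?,scc[6]=?)
step 2: low=(low[0]=0,low[1]=1,low[2]=?,low[3]=?,low[4]=2,low[5]=2,low[6]=0); scc=(scc[0]=?,scc[1]=?,scc[2]=?,scc[3]=?,scc[4]=?,scc[5]=?,scc[6]=?)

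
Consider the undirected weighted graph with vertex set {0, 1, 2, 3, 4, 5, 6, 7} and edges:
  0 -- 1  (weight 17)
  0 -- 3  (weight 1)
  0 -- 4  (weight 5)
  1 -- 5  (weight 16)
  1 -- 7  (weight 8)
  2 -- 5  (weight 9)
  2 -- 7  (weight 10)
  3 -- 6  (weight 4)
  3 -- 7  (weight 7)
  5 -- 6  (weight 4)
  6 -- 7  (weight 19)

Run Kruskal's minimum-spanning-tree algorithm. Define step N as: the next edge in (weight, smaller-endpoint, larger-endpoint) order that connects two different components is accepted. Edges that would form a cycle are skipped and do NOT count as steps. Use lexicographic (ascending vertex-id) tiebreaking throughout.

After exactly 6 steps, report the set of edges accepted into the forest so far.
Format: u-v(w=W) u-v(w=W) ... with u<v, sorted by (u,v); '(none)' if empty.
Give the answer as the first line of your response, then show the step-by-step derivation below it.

0-3(w=1) 0-4(w=5) 1-7(w=8) 3-6(w=4) 3-7(w=7) 5-6(w=4)

step 1: add edge 0-3 (w=1); MST = {0-3(w=1)}
step 2: add edge 3-6 (w=4); MST = {0-3(w=1) 3-6(w=4)}
step 3: add edge 5-6 (w=4); MST = {0-3(w=1) 3-6(w=4) 5-6(w=4)}
step 4: add edge 0-4 (w=5); MST = {0-3(w=1) 0-4(w=5) 3-6(w=4) 5-6(w=4)}
step 5: add edge 3-7 (w=7); MST = {0-3(w=1) 0-4(w=5) 3-6(w=4) 3-7(w=7) 5-6(w=4)}
step 6: add edge 1-7 (w=8); MST = {0-3(w=1) 0-4(w=5) 1-7(w=8) 3-6(w=4) 3-7(w=7) 5-6(w=4)}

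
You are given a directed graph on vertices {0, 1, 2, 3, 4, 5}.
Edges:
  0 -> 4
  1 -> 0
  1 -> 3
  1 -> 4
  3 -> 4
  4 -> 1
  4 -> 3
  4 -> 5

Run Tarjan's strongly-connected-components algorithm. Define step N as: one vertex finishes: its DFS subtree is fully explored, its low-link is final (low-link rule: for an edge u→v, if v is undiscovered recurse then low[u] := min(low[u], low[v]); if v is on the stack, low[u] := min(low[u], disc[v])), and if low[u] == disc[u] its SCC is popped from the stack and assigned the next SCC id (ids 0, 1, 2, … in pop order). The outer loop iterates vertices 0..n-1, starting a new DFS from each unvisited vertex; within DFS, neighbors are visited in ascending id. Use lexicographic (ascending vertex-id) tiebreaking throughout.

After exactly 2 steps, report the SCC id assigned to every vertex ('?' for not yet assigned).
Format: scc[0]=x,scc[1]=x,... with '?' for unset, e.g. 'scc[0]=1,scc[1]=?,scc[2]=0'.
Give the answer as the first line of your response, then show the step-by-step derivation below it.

scc[0]=?,scc[1]=?,scc[2]=?,scc[3]=?,scc[4]=?,scc[5]=?

step 1: low=(low[0]=0,low[1]=0,low[2]=?,low[3]=1,low[4]=1,low[5]=?); scc=(scc[0]=?,scc[1]=?,scc[2]=?,scc[3]=?,scc[4]=?,scc[5]=?)
step 2: low=(low[0]=0,low[1]=0,low[2]=?,low[3]=1,low[4]=1,low[5]=?); scc=(scc[0]=?,scc[1]=?,scc[2]=?,scc[3]=?,scc[4]=?,scc[5]=?)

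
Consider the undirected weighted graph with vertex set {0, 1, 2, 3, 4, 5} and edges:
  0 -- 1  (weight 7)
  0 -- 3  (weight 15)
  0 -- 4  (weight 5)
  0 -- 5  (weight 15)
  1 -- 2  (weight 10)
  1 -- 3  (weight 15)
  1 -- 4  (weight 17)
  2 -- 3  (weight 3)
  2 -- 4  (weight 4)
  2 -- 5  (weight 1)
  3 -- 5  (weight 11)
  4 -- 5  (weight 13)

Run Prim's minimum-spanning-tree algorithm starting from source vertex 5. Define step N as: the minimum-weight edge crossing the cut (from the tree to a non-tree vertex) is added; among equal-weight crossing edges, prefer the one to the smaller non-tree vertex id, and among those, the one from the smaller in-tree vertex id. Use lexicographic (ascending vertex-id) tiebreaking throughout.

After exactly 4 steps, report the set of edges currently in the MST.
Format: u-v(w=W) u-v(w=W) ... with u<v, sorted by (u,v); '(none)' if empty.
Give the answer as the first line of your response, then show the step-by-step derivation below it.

0-4(w=5) 2-3(w=3) 2-4(w=4) 2-5(w=1)

step 1: add edge 2-5 (w=1); MST = {2-5(w=1)}
step 2: add edge 2-3 (w=3); MST = {2-3(w=3) 2-5(w=1)}
step 3: add edge 2-4 (w=4); MST = {2-3(w=3) 2-4(w=4) 2-5(w=1)}
step 4: add edge 0-4 (w=5); MST = {0-4(w=5) 2-3(w=3) 2-4(w=4) 2-5(w=1)}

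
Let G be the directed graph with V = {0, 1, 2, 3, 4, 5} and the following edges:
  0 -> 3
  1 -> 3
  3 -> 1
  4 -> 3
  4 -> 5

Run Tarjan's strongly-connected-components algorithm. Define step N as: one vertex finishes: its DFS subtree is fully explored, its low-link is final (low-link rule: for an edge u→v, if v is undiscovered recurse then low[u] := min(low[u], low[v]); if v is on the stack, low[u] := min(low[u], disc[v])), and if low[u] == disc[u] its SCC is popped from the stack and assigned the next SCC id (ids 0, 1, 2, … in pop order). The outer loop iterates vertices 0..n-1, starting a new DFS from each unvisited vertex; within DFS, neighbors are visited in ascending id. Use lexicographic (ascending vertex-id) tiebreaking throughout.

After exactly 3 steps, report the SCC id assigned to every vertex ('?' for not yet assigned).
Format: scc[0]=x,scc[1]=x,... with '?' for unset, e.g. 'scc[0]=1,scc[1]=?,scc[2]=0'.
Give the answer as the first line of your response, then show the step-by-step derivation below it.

scc[0]=1,scc[1]=0,scc[2]=?,scc[3]=0,scc[4]=?,scc[5]=?

step 1: low=(low[0]=0,low[1]=1,low[2]=?,low[3]=1,low[4]=?,low[5]=?); scc=(scc[0]=?,scc[1]=?,scc[2]=?,scc[3]=?,scc[4]=?,scc[5]=?)
step 2: low=(low[0]=0,low[1]=1,low[2]=?,low[3]=1,low[4]=?,low[5]=?); scc=(scc[0]=?,scc[1]=0,scc[2]=?,scc[3]=0,scc[4]=?,scc[5]=?)
step 3: low=(low[0]=0,low[1]=1,low[2]=?,low[3]=1,low[4]=?,low[5]=?); scc=(scc[0]=1,scc[1]=0,scc[2]=?,scc[3]=0,scc[4]=?,scc[5]=?)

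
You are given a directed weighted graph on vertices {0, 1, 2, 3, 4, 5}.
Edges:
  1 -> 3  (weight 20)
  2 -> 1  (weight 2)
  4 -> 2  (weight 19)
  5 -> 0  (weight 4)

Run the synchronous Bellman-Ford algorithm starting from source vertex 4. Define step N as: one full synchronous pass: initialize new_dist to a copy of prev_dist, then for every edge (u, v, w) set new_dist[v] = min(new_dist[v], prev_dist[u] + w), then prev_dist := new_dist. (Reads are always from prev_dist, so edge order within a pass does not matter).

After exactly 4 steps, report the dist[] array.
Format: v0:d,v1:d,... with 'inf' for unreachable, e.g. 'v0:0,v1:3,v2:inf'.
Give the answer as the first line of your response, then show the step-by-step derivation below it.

v0:inf,v1:21,v2:19,v3:41,v4:0,v5:inf

step 1: dist = v0:inf,v1:inf,v2:19,v3:inf,v4:0,v5:inf
step 2: dist = v0:inf,v1:21,v2:19,v3:inf,v4:0,v5:inf
step 3: dist = v0:inf,v1:21,v2:19,v3:41,v4:0,v5:inf
step 4: dist = v0:inf,v1:21,v2:19,v3:41,v4:0,v5:inf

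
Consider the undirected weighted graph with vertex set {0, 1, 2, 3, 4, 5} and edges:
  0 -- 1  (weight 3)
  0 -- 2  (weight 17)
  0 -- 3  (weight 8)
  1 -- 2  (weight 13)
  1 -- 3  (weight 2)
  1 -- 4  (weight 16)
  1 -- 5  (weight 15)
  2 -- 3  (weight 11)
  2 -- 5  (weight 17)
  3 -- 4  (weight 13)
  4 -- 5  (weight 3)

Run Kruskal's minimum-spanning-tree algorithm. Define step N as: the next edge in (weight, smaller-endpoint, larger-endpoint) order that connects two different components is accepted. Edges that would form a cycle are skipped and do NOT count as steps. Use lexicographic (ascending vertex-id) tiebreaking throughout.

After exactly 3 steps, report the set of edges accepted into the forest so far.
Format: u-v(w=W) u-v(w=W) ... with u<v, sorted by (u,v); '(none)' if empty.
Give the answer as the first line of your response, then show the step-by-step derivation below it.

0-1(w=3) 1-3(w=2) 4-5(w=3)

step 1: add edge 1-3 (w=2); MST = {1-3(w=2)}
step 2: add edge 0-1 (w=3); MST = {0-1(w=3) 1-3(w=2)}
step 3: add edge 4-5 (w=3); MST = {0-1(w=3) 1-3(w=2) 4-5(w=3)}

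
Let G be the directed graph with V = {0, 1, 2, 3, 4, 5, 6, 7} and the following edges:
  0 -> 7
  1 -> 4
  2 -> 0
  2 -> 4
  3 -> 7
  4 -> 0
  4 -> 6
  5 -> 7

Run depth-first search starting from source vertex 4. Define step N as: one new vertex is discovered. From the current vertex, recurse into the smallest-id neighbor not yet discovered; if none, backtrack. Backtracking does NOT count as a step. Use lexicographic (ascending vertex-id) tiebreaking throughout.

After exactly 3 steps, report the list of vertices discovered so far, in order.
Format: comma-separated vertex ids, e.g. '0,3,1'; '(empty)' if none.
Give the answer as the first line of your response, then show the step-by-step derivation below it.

4,0,7

step 1: discover 4; path=4; order=4
step 2: discover 0; path=4>0; order=4,0
step 3: discover 7; path=4>0>7; order=4,0,7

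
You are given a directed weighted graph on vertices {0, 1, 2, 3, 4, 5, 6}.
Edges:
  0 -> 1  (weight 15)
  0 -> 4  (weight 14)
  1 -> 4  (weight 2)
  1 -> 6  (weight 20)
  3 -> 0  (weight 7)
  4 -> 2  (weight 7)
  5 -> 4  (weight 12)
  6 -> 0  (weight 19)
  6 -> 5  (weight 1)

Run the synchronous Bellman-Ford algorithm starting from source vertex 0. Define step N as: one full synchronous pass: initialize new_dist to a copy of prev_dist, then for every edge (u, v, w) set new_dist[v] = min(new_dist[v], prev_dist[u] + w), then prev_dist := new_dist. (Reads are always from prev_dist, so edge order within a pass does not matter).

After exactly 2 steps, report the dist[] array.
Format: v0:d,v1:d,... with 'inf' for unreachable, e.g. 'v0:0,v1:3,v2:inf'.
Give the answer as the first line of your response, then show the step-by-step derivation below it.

v0:0,v1:15,v2:21,v3:inf,v4:14,v5:inf,v6:35

step 1: dist = v0:0,v1:15,v2:inf,v3:inf,v4:14,v5:inf,v6:inf
step 2: dist = v0:0,v1:15,v2:21,v3:inf,v4:14,v5:inf,v6:35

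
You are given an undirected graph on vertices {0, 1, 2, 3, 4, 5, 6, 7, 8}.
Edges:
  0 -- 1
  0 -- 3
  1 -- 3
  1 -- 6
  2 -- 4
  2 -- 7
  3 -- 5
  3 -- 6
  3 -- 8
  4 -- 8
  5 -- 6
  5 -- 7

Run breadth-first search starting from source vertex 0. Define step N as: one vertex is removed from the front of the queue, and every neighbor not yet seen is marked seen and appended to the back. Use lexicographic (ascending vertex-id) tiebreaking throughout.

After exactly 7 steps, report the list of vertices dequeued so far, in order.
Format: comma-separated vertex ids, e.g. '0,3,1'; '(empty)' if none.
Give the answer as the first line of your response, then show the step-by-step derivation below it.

0,1,3,6,5,8,7

step 1: dequeue 0; queue=[1,3]; order=0
step 2: dequeue 1; queue=[3,6]; order=0,1
step 3: dequeue 3; queue=[6,5,8]; order=0,1,3
step 4: dequeue 6; queue=[5,8]; order=0,1,3,6
step 5: dequeue 5; queue=[8,7]; order=0,1,3,6,5
step 6: dequeue 8; queue=[7,4]; order=0,1,3,6,5,8
step 7: dequeue 7; queue=[4,2]; order=0,1,3,6,5,8,7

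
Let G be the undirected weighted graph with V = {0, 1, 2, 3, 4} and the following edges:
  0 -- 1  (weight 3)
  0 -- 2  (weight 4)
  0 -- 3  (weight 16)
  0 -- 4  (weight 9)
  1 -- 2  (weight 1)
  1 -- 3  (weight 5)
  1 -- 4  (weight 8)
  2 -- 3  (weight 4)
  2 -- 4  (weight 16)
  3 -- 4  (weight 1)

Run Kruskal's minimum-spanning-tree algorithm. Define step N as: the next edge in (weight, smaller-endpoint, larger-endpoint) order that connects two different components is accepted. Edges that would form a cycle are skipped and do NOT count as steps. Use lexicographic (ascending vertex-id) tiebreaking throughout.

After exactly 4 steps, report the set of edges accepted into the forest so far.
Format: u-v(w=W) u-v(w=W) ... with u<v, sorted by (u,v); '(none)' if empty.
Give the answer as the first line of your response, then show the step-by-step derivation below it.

0-1(w=3) 1-2(w=1) 2-3(w=4) 3-4(w=1)

step 1: add edge 1-2 (w=1); MST = {1-2(w=1)}
step 2: add edge 3-4 (w=1); MST = {1-2(w=1) 3-4(w=1)}
step 3: add edge 0-1 (w=3); MST = {0-1(w=3) 1-2(w=1) 3-4(w=1)}
step 4: add edge 2-3 (w=4); MST = {0-1(w=3) 1-2(w=1) 2-3(w=4) 3-4(w=1)}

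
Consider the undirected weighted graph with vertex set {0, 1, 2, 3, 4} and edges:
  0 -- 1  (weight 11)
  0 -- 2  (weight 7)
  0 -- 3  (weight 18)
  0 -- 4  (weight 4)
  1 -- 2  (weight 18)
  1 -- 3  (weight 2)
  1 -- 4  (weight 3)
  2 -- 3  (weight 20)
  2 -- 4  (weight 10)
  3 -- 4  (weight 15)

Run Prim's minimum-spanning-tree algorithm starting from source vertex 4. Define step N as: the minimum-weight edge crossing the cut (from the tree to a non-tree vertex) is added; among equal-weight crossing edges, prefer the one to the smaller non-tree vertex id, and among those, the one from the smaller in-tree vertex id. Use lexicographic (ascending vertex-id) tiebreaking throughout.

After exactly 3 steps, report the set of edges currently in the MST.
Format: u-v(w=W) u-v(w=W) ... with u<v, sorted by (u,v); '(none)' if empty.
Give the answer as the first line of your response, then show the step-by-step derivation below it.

0-4(w=4) 1-3(w=2) 1-4(w=3)

step 1: add edge 1-4 (w=3); MST = {1-4(w=3)}
step 2: add edge 1-3 (w=2); MST = {1-3(w=2) 1-4(w=3)}
step 3: add edge 0-4 (w=4); MST = {0-4(w=4) 1-3(w=2) 1-4(w=3)}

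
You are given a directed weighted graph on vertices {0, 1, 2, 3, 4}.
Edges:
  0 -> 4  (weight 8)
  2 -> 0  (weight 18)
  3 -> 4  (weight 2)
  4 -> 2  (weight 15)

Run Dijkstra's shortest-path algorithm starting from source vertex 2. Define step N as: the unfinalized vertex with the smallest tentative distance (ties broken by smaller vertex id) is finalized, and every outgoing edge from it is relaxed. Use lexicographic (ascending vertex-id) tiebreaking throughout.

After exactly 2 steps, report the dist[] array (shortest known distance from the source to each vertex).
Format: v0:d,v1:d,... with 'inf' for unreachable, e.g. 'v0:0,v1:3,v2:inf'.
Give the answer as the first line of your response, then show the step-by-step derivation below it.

v0:18,v1:inf,v2:0,v3:inf,v4:26

step 1: dist = v0:18,v1:inf,v2:0,v3:inf,v4:inf
step 2: dist = v0:18,v1:inf,v2:0,v3:inf,v4:26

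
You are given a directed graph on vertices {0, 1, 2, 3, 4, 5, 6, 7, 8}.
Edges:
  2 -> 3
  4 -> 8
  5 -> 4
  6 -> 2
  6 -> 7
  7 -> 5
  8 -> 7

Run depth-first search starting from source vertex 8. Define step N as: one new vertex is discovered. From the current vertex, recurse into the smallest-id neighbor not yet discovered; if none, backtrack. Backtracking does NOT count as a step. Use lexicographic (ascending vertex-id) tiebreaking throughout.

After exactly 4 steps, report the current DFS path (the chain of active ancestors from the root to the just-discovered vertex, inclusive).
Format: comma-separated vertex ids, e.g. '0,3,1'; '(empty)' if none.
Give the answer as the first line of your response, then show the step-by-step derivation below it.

8,7,5,4

step 1: discover 8; path=8; order=8
step 2: discover 7; path=8>7; order=8,7
step 3: discover 5; path=8>7>5; order=8,7,5
step 4: discover 4; path=8>7>5>4; order=8,7,5,4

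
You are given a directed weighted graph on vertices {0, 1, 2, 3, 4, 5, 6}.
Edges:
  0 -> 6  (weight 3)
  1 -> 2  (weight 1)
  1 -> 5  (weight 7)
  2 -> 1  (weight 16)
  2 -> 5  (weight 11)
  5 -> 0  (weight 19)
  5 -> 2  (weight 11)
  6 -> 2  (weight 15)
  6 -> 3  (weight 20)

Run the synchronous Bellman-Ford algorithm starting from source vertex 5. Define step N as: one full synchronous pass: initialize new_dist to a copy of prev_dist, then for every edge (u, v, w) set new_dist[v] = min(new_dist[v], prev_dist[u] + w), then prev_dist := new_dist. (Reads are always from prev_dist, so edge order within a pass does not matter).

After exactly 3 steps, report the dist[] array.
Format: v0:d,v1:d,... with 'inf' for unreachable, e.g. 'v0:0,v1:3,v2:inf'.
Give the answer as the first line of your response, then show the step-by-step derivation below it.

v0:19,v1:27,v2:11,v3:42,v4:inf,v5:0,v6:22

step 1: dist = v0:19,v1:inf,v2:11,v3:inf,v4:inf,v5:0,v6:inf
step 2: dist = v0:19,v1:27,v2:11,v3:inf,v4:inf,v5:0,v6:22
step 3: dist = v0:19,v1:27,v2:11,v3:42,v4:inf,v5:0,v6:22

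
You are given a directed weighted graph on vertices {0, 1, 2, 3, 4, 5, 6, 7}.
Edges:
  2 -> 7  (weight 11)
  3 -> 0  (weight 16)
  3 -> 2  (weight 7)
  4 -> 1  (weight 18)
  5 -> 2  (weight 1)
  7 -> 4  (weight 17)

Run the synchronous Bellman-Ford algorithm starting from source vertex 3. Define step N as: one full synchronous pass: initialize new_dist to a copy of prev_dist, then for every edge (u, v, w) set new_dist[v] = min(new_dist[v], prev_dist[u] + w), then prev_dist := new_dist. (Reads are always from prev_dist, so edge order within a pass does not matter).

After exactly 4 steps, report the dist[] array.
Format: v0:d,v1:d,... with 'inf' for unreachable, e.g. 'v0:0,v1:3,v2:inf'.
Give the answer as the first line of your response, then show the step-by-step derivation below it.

v0:16,v1:53,v2:7,v3:0,v4:35,v5:inf,v6:inf,v7:18

step 1: dist = v0:16,v1:inf,v2:7,v3:0,v4:inf,v5:inf,v6:inf,v7:inf
step 2: dist = v0:16,v1:inf,v2:7,v3:0,v4:inf,v5:inf,v6:inf,v7:18
step 3: dist = v0:16,v1:inf,v2:7,v3:0,v4:35,v5:inf,v6:inf,v7:18
step 4: dist = v0:16,v1:53,v2:7,v3:0,v4:35,v5:inf,v6:inf,v7:18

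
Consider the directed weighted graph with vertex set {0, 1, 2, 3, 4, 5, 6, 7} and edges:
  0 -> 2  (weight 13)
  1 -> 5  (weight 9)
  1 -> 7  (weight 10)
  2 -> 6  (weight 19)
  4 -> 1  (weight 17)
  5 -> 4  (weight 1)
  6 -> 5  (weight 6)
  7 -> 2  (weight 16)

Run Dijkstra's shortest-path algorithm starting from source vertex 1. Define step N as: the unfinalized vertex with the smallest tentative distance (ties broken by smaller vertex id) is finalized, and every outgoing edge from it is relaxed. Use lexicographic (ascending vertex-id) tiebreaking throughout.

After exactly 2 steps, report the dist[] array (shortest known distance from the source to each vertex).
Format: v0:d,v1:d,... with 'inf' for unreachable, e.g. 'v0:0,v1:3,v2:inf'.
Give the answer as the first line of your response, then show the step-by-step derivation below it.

v0:inf,v1:0,v2:inf,v3:inf,v4:10,v5:9,v6:inf,v7:10

step 1: dist = v0:inf,v1:0,v2:inf,v3:inf,v4:inf,v5:9,v6:inf,v7:10
step 2: dist = v0:inf,v1:0,v2:inf,v3:inf,v4:10,v5:9,v6:inf,v7:10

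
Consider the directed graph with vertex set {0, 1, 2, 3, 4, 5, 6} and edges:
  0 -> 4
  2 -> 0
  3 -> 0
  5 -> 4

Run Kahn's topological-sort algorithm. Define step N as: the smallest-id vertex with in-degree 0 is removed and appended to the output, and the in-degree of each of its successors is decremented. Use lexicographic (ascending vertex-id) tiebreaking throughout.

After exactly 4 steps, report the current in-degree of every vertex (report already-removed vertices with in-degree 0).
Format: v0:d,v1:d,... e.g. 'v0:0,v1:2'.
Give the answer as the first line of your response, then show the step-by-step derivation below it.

v0:0,v1:0,v2:0,v3:0,v4:1,v5:0,v6:0

step 1: output 1; order=[1]; indeg=(2,0,0,0,2,0,0)
step 2: output 2; order=[1,2]; indeg=(1,0,0,0,2,0,0)
step 3: output 3; order=[1,2,3]; indeg=(0,0,0,0,2,0,0)
step 4: output 0; order=[1,2,3,0]; indeg=(0,0,0,0,1,0,0)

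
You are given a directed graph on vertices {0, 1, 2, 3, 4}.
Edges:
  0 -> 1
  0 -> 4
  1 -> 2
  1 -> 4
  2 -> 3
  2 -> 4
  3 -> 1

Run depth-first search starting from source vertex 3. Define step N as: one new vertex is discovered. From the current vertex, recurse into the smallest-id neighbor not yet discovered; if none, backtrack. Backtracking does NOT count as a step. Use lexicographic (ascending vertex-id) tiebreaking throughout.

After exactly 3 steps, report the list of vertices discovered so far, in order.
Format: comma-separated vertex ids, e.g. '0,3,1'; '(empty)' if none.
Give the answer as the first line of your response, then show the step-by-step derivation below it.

3,1,2

step 1: discover 3; path=3; order=3
step 2: discover 1; path=3>1; order=3,1
step 3: discover 2; path=3>1>2; order=3,1,2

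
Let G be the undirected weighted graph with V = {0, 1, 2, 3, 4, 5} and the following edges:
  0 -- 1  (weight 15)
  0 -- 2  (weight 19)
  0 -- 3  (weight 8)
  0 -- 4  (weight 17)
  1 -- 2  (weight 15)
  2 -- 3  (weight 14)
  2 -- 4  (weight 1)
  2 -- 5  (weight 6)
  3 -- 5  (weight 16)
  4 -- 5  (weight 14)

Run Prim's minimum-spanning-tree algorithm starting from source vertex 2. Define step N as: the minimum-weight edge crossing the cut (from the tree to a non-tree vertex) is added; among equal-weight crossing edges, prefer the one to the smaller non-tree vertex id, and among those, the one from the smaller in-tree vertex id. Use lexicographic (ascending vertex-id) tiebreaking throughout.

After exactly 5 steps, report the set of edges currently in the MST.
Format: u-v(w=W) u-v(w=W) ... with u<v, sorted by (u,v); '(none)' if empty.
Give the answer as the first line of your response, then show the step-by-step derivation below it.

0-1(w=15) 0-3(w=8) 2-3(w=14) 2-4(w=1) 2-5(w=6)

step 1: add edge 2-4 (w=1); MST = {2-4(w=1)}
step 2: add edge 2-5 (w=6); MST = {2-4(w=1) 2-5(w=6)}
step 3: add edge 2-3 (w=14); MST = {2-3(w=14) 2-4(w=1) 2-5(w=6)}
step 4: add edge 0-3 (w=8); MST = {0-3(w=8) 2-3(w=14) 2-4(w=1) 2-5(w=6)}
step 5: add edge 0-1 (w=15); MST = {0-1(w=15) 0-3(w=8) 2-3(w=14) 2-4(w=1) 2-5(w=6)}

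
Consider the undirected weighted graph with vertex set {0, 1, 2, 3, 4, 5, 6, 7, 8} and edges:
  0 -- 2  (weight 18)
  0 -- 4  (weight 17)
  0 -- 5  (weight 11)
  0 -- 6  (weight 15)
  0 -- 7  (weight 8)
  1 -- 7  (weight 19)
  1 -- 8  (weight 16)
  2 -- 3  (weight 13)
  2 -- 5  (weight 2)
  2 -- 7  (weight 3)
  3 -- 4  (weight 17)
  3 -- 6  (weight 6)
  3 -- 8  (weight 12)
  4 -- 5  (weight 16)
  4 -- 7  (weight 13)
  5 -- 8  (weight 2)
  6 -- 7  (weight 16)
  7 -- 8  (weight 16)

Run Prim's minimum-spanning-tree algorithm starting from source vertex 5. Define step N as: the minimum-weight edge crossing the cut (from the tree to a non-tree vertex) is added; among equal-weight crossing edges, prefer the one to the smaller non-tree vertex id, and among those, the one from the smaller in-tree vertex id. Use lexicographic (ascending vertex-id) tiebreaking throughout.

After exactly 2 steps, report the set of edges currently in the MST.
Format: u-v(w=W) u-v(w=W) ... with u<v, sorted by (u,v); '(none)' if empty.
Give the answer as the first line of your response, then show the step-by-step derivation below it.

2-5(w=2) 5-8(w=2)

step 1: add edge 2-5 (w=2); MST = {2-5(w=2)}
step 2: add edge 5-8 (w=2); MST = {2-5(w=2) 5-8(w=2)}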